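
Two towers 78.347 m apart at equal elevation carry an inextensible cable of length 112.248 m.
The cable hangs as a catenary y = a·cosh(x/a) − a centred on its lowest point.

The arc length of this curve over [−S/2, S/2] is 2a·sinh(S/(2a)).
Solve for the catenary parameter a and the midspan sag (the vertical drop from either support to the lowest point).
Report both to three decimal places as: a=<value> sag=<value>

a=25.755 sag=35.996

seed: a₀ = √(S³/(24(L−S))) = √(78.347³/(24·33.901)) = 24.312056
iter 1: u=1.611279  f(a)=+4.683e+00  f'(a)=-3.583e+00  a ← 24.312056 − (+4.683e+00/-3.583e+00) = 25.618887
iter 2: u=1.529087  f(a)=+4.041e-01  f'(a)=-2.989e+00  a ← 25.618887 − (+4.041e-01/-2.989e+00) = 25.754060
iter 3: u=1.521061  f(a)=+3.636e-03  f'(a)=-2.936e+00  a ← 25.754060 − (+3.636e-03/-2.936e+00) = 25.755299
iter 4: u=1.520988  f(a)=+3.004e-07  f'(a)=-2.935e+00  a ← 25.755299 − (+3.004e-07/-2.935e+00) = 25.755299
iter 5: u=1.520988  f(a)=-1.421e-14  f'(a)=-2.935e+00  a ← 25.755299 − (-1.421e-14/-2.935e+00) = 25.755299
converged: |Δa| < 1e-12 after 5 iterations
sag = a·(cosh(S/(2a)) − 1) = 25.755299·(cosh(1.520988) − 1) = 35.996129
T_max/T_min = cosh(S/(2a)) = 2.397620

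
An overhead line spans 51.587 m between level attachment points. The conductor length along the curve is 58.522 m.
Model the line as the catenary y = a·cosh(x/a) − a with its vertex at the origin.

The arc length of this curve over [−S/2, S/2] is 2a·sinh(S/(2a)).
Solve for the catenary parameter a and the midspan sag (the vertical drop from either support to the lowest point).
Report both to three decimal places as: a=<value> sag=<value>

seed: a₀ = √(S³/(24(L−S))) = √(51.587³/(24·6.935)) = 28.719810
iter 1: u=0.898108  f(a)=+2.851e-01  f'(a)=-5.230e-01  a ← 28.719810 − (+2.851e-01/-5.230e-01) = 29.264936
iter 2: u=0.881379  f(a)=+8.320e-03  f'(a)=-4.929e-01  a ← 29.264936 − (+8.320e-03/-4.929e-01) = 29.281815
iter 3: u=0.880871  f(a)=+7.557e-06  f'(a)=-4.920e-01  a ← 29.281815 − (+7.557e-06/-4.920e-01) = 29.281831
iter 4: u=0.880870  f(a)=+6.246e-12  f'(a)=-4.920e-01  a ← 29.281831 − (+6.246e-12/-4.920e-01) = 29.281831
converged: |Δa| < 1e-12 after 4 iterations
sag = a·(cosh(S/(2a)) − 1) = 29.281831·(cosh(0.880870) − 1) = 12.114205
T_max/T_min = cosh(S/(2a)) = 1.413711

a=29.282 sag=12.114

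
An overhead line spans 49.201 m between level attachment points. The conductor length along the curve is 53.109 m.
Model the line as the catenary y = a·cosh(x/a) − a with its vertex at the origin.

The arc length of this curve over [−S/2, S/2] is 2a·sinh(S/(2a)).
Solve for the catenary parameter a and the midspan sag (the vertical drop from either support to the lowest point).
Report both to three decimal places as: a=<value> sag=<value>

seed: a₀ = √(S³/(24(L−S))) = √(49.201³/(24·3.908)) = 35.635101
iter 1: u=0.690345  f(a)=+9.419e-02  f'(a)=-2.300e-01  a ← 35.635101 − (+9.419e-02/-2.300e-01) = 36.044667
iter 2: u=0.682500  f(a)=+1.648e-03  f'(a)=-2.220e-01  a ← 36.044667 − (+1.648e-03/-2.220e-01) = 36.052093
iter 3: u=0.682360  f(a)=+5.249e-07  f'(a)=-2.218e-01  a ← 36.052093 − (+5.249e-07/-2.218e-01) = 36.052096
iter 4: u=0.682360  f(a)=+4.263e-14  f'(a)=-2.218e-01  a ← 36.052096 − (+4.263e-14/-2.218e-01) = 36.052096
converged: |Δa| < 1e-12 after 4 iterations
sag = a·(cosh(S/(2a)) − 1) = 36.052096·(cosh(0.682360) − 1) = 8.723959
T_max/T_min = cosh(S/(2a)) = 1.241982

a=36.052 sag=8.724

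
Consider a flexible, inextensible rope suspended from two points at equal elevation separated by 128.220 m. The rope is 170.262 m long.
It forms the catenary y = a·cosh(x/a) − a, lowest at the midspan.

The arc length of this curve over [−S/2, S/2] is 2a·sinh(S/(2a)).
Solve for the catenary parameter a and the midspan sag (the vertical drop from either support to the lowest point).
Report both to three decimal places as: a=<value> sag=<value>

a=47.805 sag=49.830

seed: a₀ = √(S³/(24(L−S))) = √(128.220³/(24·42.042)) = 45.707383
iter 1: u=1.402618  f(a)=+4.335e+00  f'(a)=-2.228e+00  a ← 45.707383 − (+4.335e+00/-2.228e+00) = 47.652996
iter 2: u=1.345351  f(a)=+2.921e-01  f'(a)=-1.937e+00  a ← 47.652996 − (+2.921e-01/-1.937e+00) = 47.803827
iter 3: u=1.341106  f(a)=+1.539e-03  f'(a)=-1.916e+00  a ← 47.803827 − (+1.539e-03/-1.916e+00) = 47.804630
iter 4: u=1.341084  f(a)=+4.320e-08  f'(a)=-1.916e+00  a ← 47.804630 − (+4.320e-08/-1.916e+00) = 47.804630
iter 5: u=1.341084  f(a)=+0.000e+00  f'(a)=-1.916e+00  a ← 47.804630 − (+0.000e+00/-1.916e+00) = 47.804630
converged: |Δa| < 1e-12 after 5 iterations
sag = a·(cosh(S/(2a)) − 1) = 47.804630·(cosh(1.341084) − 1) = 49.830250
T_max/T_min = cosh(S/(2a)) = 2.042373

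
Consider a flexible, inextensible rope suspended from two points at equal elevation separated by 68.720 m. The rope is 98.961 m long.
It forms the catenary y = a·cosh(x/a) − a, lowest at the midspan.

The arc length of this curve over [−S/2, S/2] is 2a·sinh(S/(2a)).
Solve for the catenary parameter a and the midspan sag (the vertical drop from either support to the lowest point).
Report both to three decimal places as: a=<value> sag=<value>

a=22.421 sag=31.903

seed: a₀ = √(S³/(24(L−S))) = √(68.720³/(24·30.241)) = 21.145650
iter 1: u=1.624921  f(a)=+4.253e+00  f'(a)=-3.690e+00  a ← 21.145650 − (+4.253e+00/-3.690e+00) = 22.298078
iter 2: u=1.540940  f(a)=+3.724e-01  f'(a)=-3.070e+00  a ← 22.298078 − (+3.724e-01/-3.070e+00) = 22.419392
iter 3: u=1.532602  f(a)=+3.461e-03  f'(a)=-3.013e+00  a ← 22.419392 − (+3.461e-03/-3.013e+00) = 22.420541
iter 4: u=1.532523  f(a)=+3.051e-07  f'(a)=-3.012e+00  a ← 22.420541 − (+3.051e-07/-3.012e+00) = 22.420541
iter 5: u=1.532523  f(a)=+1.421e-14  f'(a)=-3.012e+00  a ← 22.420541 − (+1.421e-14/-3.012e+00) = 22.420541
converged: |Δa| < 1e-12 after 5 iterations
sag = a·(cosh(S/(2a)) − 1) = 22.420541·(cosh(1.532523) − 1) = 31.902571
T_max/T_min = cosh(S/(2a)) = 2.422917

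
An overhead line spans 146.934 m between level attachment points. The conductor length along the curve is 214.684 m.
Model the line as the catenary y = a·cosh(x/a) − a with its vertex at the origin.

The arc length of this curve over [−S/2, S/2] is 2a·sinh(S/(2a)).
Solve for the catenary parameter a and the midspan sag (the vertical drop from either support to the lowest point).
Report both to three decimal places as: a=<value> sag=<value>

a=46.949 sag=70.211

seed: a₀ = √(S³/(24(L−S))) = √(146.934³/(24·67.750)) = 44.169571
iter 1: u=1.663294  f(a)=+1.001e+01  f'(a)=-4.005e+00  a ← 44.169571 − (+1.001e+01/-4.005e+00) = 46.669956
iter 2: u=1.574182  f(a)=+9.132e-01  f'(a)=-3.305e+00  a ← 46.669956 − (+9.132e-01/-3.305e+00) = 46.946282
iter 3: u=1.564916  f(a)=+9.278e-03  f'(a)=-3.238e+00  a ← 46.946282 − (+9.278e-03/-3.238e+00) = 46.949147
iter 4: u=1.564821  f(a)=+9.793e-07  f'(a)=-3.237e+00  a ← 46.949147 − (+9.793e-07/-3.237e+00) = 46.949148
iter 5: u=1.564821  f(a)=+0.000e+00  f'(a)=-3.237e+00  a ← 46.949148 − (+0.000e+00/-3.237e+00) = 46.949148
converged: |Δa| < 1e-12 after 5 iterations
sag = a·(cosh(S/(2a)) − 1) = 46.949148·(cosh(1.564821) − 1) = 70.211116
T_max/T_min = cosh(S/(2a)) = 2.495472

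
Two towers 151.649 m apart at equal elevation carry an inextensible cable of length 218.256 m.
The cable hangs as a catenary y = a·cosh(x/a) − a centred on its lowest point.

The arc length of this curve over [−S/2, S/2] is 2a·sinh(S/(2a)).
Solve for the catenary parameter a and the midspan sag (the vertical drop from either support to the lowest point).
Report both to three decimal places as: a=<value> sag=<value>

a=49.519 sag=70.318

seed: a₀ = √(S³/(24(L−S))) = √(151.649³/(24·66.607)) = 46.708269
iter 1: u=1.623364  f(a)=+9.348e+00  f'(a)=-3.678e+00  a ← 46.708269 − (+9.348e+00/-3.678e+00) = 49.249862
iter 2: u=1.539588  f(a)=+8.172e-01  f'(a)=-3.061e+00  a ← 49.249862 − (+8.172e-01/-3.061e+00) = 49.516878
iter 3: u=1.531286  f(a)=+7.568e-03  f'(a)=-3.004e+00  a ← 49.516878 − (+7.568e-03/-3.004e+00) = 49.519397
iter 4: u=1.531208  f(a)=+6.622e-07  f'(a)=-3.004e+00  a ← 49.519397 − (+6.622e-07/-3.004e+00) = 49.519397
iter 5: u=1.531208  f(a)=+2.842e-14  f'(a)=-3.004e+00  a ← 49.519397 − (+2.842e-14/-3.004e+00) = 49.519397
converged: |Δa| < 1e-12 after 5 iterations
sag = a·(cosh(S/(2a)) − 1) = 49.519397·(cosh(1.531208) − 1) = 70.318373
T_max/T_min = cosh(S/(2a)) = 2.420017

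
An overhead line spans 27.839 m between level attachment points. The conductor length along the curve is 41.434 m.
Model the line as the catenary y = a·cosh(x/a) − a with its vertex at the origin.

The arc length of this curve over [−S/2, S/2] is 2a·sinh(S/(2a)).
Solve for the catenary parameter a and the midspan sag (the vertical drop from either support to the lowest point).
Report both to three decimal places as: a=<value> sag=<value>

a=8.671 sag=13.787

seed: a₀ = √(S³/(24(L−S))) = √(27.839³/(24·13.595)) = 8.131772
iter 1: u=1.711742  f(a)=+2.136e+00  f'(a)=-4.432e+00  a ← 8.131772 − (+2.136e+00/-4.432e+00) = 8.613863
iter 2: u=1.615942  f(a)=+2.047e-01  f'(a)=-3.620e+00  a ← 8.613863 − (+2.047e-01/-3.620e+00) = 8.670426
iter 3: u=1.605400  f(a)=+2.320e-03  f'(a)=-3.538e+00  a ← 8.670426 − (+2.320e-03/-3.538e+00) = 8.671082
iter 4: u=1.605278  f(a)=+3.054e-07  f'(a)=-3.537e+00  a ← 8.671082 − (+3.054e-07/-3.537e+00) = 8.671082
iter 5: u=1.605278  f(a)=+7.105e-15  f'(a)=-3.537e+00  a ← 8.671082 − (+7.105e-15/-3.537e+00) = 8.671082
converged: |Δa| < 1e-12 after 5 iterations
sag = a·(cosh(S/(2a)) − 1) = 8.671082·(cosh(1.605278) − 1) = 13.787363
T_max/T_min = cosh(S/(2a)) = 2.590040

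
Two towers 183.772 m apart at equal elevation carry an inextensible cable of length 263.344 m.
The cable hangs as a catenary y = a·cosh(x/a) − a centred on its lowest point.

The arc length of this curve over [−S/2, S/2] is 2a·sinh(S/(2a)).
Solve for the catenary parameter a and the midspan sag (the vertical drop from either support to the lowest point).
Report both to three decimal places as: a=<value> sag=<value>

seed: a₀ = √(S³/(24(L−S))) = √(183.772³/(24·79.572)) = 57.007665
iter 1: u=1.611818  f(a)=+1.100e+01  f'(a)=-3.588e+00  a ← 57.007665 − (+1.100e+01/-3.588e+00) = 60.073647
iter 2: u=1.529556  f(a)=+9.497e-01  f'(a)=-2.992e+00  a ← 60.073647 − (+9.497e-01/-2.992e+00) = 60.391000
iter 3: u=1.521518  f(a)=+8.557e-03  f'(a)=-2.939e+00  a ← 60.391000 − (+8.557e-03/-2.939e+00) = 60.393912
iter 4: u=1.521445  f(a)=+7.087e-07  f'(a)=-2.938e+00  a ← 60.393912 − (+7.087e-07/-2.938e+00) = 60.393912
iter 5: u=1.521445  f(a)=+5.684e-14  f'(a)=-2.938e+00  a ← 60.393912 − (+5.684e-14/-2.938e+00) = 60.393912
converged: |Δa| < 1e-12 after 5 iterations
sag = a·(cosh(S/(2a)) − 1) = 60.393912·(cosh(1.521445) − 1) = 84.467885
T_max/T_min = cosh(S/(2a)) = 2.398616

a=60.394 sag=84.468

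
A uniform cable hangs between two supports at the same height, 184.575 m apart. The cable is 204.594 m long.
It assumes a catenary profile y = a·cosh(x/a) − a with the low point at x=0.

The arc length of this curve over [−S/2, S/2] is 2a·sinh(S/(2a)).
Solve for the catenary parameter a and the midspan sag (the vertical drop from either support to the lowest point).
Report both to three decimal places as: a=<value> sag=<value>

seed: a₀ = √(S³/(24(L−S))) = √(184.575³/(24·20.019)) = 114.401707
iter 1: u=0.806697  f(a)=+6.616e-01  f'(a)=-3.733e-01  a ← 114.401707 − (+6.616e-01/-3.733e-01) = 116.173964
iter 2: u=0.794391  f(a)=+1.569e-02  f'(a)=-3.558e-01  a ← 116.173964 − (+1.569e-02/-3.558e-01) = 116.218055
iter 3: u=0.794089  f(a)=+9.294e-06  f'(a)=-3.554e-01  a ← 116.218055 − (+9.294e-06/-3.554e-01) = 116.218081
iter 4: u=0.794089  f(a)=+3.297e-12  f'(a)=-3.554e-01  a ← 116.218081 − (+3.297e-12/-3.554e-01) = 116.218081
converged: |Δa| < 1e-12 after 4 iterations
sag = a·(cosh(S/(2a)) − 1) = 116.218081·(cosh(0.794089) − 1) = 38.608656
T_max/T_min = cosh(S/(2a)) = 1.332209

a=116.218 sag=38.609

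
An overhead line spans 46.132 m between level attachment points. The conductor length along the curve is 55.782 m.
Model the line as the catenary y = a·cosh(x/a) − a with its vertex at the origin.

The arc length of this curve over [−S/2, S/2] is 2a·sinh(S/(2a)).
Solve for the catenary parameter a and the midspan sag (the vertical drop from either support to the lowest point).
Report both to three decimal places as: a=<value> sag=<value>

seed: a₀ = √(S³/(24(L−S))) = √(46.132³/(24·9.650)) = 20.588948
iter 1: u=1.120310  f(a)=+6.240e-01  f'(a)=-1.060e+00  a ← 20.588948 − (+6.240e-01/-1.060e+00) = 21.177378
iter 2: u=1.089181  f(a)=+2.775e-02  f'(a)=-9.680e-01  a ← 21.177378 − (+2.775e-02/-9.680e-01) = 21.206045
iter 3: u=1.087709  f(a)=+6.054e-05  f'(a)=-9.638e-01  a ← 21.206045 − (+6.054e-05/-9.638e-01) = 21.206108
iter 4: u=1.087705  f(a)=+2.895e-10  f'(a)=-9.638e-01  a ← 21.206108 − (+2.895e-10/-9.638e-01) = 21.206108
iter 5: u=1.087705  f(a)=+7.105e-15  f'(a)=-9.638e-01  a ← 21.206108 − (+7.105e-15/-9.638e-01) = 21.206108
converged: |Δa| < 1e-12 after 5 iterations
sag = a·(cosh(S/(2a)) − 1) = 21.206108·(cosh(1.087705) − 1) = 13.831114
T_max/T_min = cosh(S/(2a)) = 1.652223

a=21.206 sag=13.831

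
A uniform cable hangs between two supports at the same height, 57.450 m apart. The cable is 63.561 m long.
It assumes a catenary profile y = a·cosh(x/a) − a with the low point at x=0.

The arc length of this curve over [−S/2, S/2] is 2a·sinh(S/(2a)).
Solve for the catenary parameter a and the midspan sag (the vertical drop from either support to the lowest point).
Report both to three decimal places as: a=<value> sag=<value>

a=36.516 sag=11.893

seed: a₀ = √(S³/(24(L−S))) = √(57.450³/(24·6.111)) = 35.956159
iter 1: u=0.798890  f(a)=+1.980e-01  f'(a)=-3.621e-01  a ← 35.956159 − (+1.980e-01/-3.621e-01) = 36.502954
iter 2: u=0.786923  f(a)=+4.607e-03  f'(a)=-3.454e-01  a ← 36.502954 − (+4.607e-03/-3.454e-01) = 36.516291
iter 3: u=0.786635  f(a)=+2.626e-06  f'(a)=-3.450e-01  a ← 36.516291 − (+2.626e-06/-3.450e-01) = 36.516298
iter 4: u=0.786635  f(a)=+8.598e-13  f'(a)=-3.450e-01  a ← 36.516298 − (+8.598e-13/-3.450e-01) = 36.516298
converged: |Δa| < 1e-12 after 4 iterations
sag = a·(cosh(S/(2a)) − 1) = 36.516298·(cosh(0.786635) − 1) = 11.892794
T_max/T_min = cosh(S/(2a)) = 1.325685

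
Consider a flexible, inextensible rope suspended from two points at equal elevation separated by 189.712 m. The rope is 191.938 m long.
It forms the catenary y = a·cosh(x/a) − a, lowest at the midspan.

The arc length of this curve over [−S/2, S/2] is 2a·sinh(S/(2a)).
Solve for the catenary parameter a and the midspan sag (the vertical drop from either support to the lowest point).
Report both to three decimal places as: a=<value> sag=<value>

a=358.126 sag=12.636

seed: a₀ = √(S³/(24(L−S))) = √(189.712³/(24·2.226)) = 357.498318
iter 1: u=0.265333  f(a)=+7.849e-03  f'(a)=-1.254e-02  a ← 357.498318 − (+7.849e-03/-1.254e-02) = 358.124167
iter 2: u=0.264869  f(a)=+2.066e-05  f'(a)=-1.248e-02  a ← 358.124167 − (+2.066e-05/-1.248e-02) = 358.125823
iter 3: u=0.264868  f(a)=+1.440e-10  f'(a)=-1.247e-02  a ← 358.125823 − (+1.440e-10/-1.247e-02) = 358.125823
iter 4: u=0.264868  f(a)=+0.000e+00  f'(a)=-1.247e-02  a ← 358.125823 − (+0.000e+00/-1.247e-02) = 358.125823
converged: |Δa| < 1e-12 after 4 iterations
sag = a·(cosh(S/(2a)) − 1) = 358.125823·(cosh(0.264868) − 1) = 12.635764
T_max/T_min = cosh(S/(2a)) = 1.035283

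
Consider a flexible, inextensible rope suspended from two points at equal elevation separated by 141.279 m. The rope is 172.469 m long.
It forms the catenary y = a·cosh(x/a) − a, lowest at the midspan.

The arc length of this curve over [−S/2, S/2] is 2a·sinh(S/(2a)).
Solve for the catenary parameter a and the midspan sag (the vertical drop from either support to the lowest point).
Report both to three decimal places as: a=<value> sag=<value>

a=63.314 sag=43.668

seed: a₀ = √(S³/(24(L−S))) = √(141.279³/(24·31.190)) = 61.376640
iter 1: u=1.150918  f(a)=+2.132e+00  f'(a)=-1.158e+00  a ← 61.376640 − (+2.132e+00/-1.158e+00) = 63.218622
iter 2: u=1.117384  f(a)=+9.975e-02  f'(a)=-1.051e+00  a ← 63.218622 − (+9.975e-02/-1.051e+00) = 63.313483
iter 3: u=1.115710  f(a)=+2.420e-04  f'(a)=-1.046e+00  a ← 63.313483 − (+2.420e-04/-1.046e+00) = 63.313714
iter 4: u=1.115706  f(a)=+1.433e-09  f'(a)=-1.046e+00  a ← 63.313714 − (+1.433e-09/-1.046e+00) = 63.313714
iter 5: u=1.115706  f(a)=+2.842e-14  f'(a)=-1.046e+00  a ← 63.313714 − (+2.842e-14/-1.046e+00) = 63.313714
converged: |Δa| < 1e-12 after 5 iterations
sag = a·(cosh(S/(2a)) − 1) = 63.313714·(cosh(1.115706) − 1) = 43.667665
T_max/T_min = cosh(S/(2a)) = 1.689703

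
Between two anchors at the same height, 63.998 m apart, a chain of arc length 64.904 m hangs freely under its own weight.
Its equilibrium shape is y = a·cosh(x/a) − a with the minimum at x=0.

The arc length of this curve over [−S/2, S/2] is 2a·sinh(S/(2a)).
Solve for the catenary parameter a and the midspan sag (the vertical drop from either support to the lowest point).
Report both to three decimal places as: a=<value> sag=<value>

seed: a₀ = √(S³/(24(L−S))) = √(63.998³/(24·0.906)) = 109.794323
iter 1: u=0.291445  f(a)=+3.856e-03  f'(a)=-1.664e-02  a ← 109.794323 − (+3.856e-03/-1.664e-02) = 110.025970
iter 2: u=0.290831  f(a)=+1.224e-05  f'(a)=-1.654e-02  a ← 110.025970 − (+1.224e-05/-1.654e-02) = 110.026710
iter 3: u=0.290829  f(a)=+1.241e-10  f'(a)=-1.654e-02  a ← 110.026710 − (+1.241e-10/-1.654e-02) = 110.026710
iter 4: u=0.290829  f(a)=+0.000e+00  f'(a)=-1.654e-02  a ← 110.026710 − (+0.000e+00/-1.654e-02) = 110.026710
converged: |Δa| < 1e-12 after 4 iterations
sag = a·(cosh(S/(2a)) − 1) = 110.026710·(cosh(0.290829) − 1) = 4.686015
T_max/T_min = cosh(S/(2a)) = 1.042590

a=110.027 sag=4.686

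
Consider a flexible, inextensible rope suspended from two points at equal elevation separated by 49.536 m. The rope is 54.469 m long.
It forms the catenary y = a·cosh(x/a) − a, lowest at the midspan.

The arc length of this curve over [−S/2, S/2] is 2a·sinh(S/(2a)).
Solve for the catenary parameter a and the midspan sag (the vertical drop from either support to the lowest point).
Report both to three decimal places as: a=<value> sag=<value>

seed: a₀ = √(S³/(24(L−S))) = √(49.536³/(24·4.933)) = 32.042045
iter 1: u=0.772984  f(a)=+1.495e-01  f'(a)=-3.267e-01  a ← 32.042045 − (+1.495e-01/-3.267e-01) = 32.499613
iter 2: u=0.762101  f(a)=+3.262e-03  f'(a)=-3.126e-01  a ← 32.499613 − (+3.262e-03/-3.126e-01) = 32.510050
iter 3: u=0.761857  f(a)=+1.631e-06  f'(a)=-3.123e-01  a ← 32.510050 − (+1.631e-06/-3.123e-01) = 32.510055
iter 4: u=0.761857  f(a)=+4.121e-13  f'(a)=-3.123e-01  a ← 32.510055 − (+4.121e-13/-3.123e-01) = 32.510055
converged: |Δa| < 1e-12 after 4 iterations
sag = a·(cosh(S/(2a)) − 1) = 32.510055·(cosh(0.761857) − 1) = 9.900105
T_max/T_min = cosh(S/(2a)) = 1.304524

a=32.510 sag=9.900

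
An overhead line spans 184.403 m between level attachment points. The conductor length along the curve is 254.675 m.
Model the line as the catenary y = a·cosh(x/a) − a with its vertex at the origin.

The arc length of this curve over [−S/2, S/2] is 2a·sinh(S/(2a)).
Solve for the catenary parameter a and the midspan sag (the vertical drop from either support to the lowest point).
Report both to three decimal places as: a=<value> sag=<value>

a=64.194 sag=78.409

seed: a₀ = √(S³/(24(L−S))) = √(184.403³/(24·70.272)) = 60.975475
iter 1: u=1.512108  f(a)=+8.485e+00  f'(a)=-2.877e+00  a ← 60.975475 − (+8.485e+00/-2.877e+00) = 63.924981
iter 2: u=1.442339  f(a)=+6.545e-01  f'(a)=-2.449e+00  a ← 63.924981 − (+6.545e-01/-2.449e+00) = 64.192283
iter 3: u=1.436333  f(a)=+4.614e-03  f'(a)=-2.414e+00  a ← 64.192283 − (+4.614e-03/-2.414e+00) = 64.194194
iter 4: u=1.436290  f(a)=+2.329e-07  f'(a)=-2.414e+00  a ← 64.194194 − (+2.329e-07/-2.414e+00) = 64.194194
iter 5: u=1.436290  f(a)=+8.527e-14  f'(a)=-2.414e+00  a ← 64.194194 − (+8.527e-14/-2.414e+00) = 64.194194
converged: |Δa| < 1e-12 after 5 iterations
sag = a·(cosh(S/(2a)) − 1) = 64.194194·(cosh(1.436290) − 1) = 78.409219
T_max/T_min = cosh(S/(2a)) = 2.221438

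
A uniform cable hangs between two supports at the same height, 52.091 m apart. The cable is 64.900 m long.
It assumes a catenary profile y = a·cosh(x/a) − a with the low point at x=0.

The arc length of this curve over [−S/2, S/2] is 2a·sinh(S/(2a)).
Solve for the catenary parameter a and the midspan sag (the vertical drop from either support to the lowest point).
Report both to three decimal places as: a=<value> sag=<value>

a=22.193 sag=17.120

seed: a₀ = √(S³/(24(L−S))) = √(52.091³/(24·12.809)) = 21.442766
iter 1: u=1.214652  f(a)=+9.788e-01  f'(a)=-1.381e+00  a ← 21.442766 − (+9.788e-01/-1.381e+00) = 22.151763
iter 2: u=1.175776  f(a)=+5.064e-02  f'(a)=-1.241e+00  a ← 22.151763 − (+5.064e-02/-1.241e+00) = 22.192569
iter 3: u=1.173614  f(a)=+1.519e-04  f'(a)=-1.234e+00  a ← 22.192569 − (+1.519e-04/-1.234e+00) = 22.192692
iter 4: u=1.173607  f(a)=+1.377e-09  f'(a)=-1.234e+00  a ← 22.192692 − (+1.377e-09/-1.234e+00) = 22.192692
iter 5: u=1.173607  f(a)=+0.000e+00  f'(a)=-1.234e+00  a ← 22.192692 − (+0.000e+00/-1.234e+00) = 22.192692
converged: |Δa| < 1e-12 after 5 iterations
sag = a·(cosh(S/(2a)) − 1) = 22.192692·(cosh(1.173607) − 1) = 17.120386
T_max/T_min = cosh(S/(2a)) = 1.771442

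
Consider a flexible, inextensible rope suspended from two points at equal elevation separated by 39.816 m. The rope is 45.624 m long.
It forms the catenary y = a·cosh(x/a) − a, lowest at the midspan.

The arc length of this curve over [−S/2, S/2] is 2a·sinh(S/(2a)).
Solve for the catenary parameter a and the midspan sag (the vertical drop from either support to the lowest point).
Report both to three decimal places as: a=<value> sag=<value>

a=21.731 sag=9.775

seed: a₀ = √(S³/(24(L−S))) = √(39.816³/(24·5.808)) = 21.279799
iter 1: u=0.935535  f(a)=+2.595e-01  f'(a)=-5.952e-01  a ← 21.279799 − (+2.595e-01/-5.952e-01) = 21.715859
iter 2: u=0.916749  f(a)=+8.192e-03  f'(a)=-5.581e-01  a ← 21.715859 − (+8.192e-03/-5.581e-01) = 21.730536
iter 3: u=0.916130  f(a)=+8.751e-06  f'(a)=-5.569e-01  a ← 21.730536 − (+8.751e-06/-5.569e-01) = 21.730552
iter 4: u=0.916130  f(a)=+1.002e-11  f'(a)=-5.569e-01  a ← 21.730552 − (+1.002e-11/-5.569e-01) = 21.730552
converged: |Δa| < 1e-12 after 4 iterations
sag = a·(cosh(S/(2a)) − 1) = 21.730552·(cosh(0.916130) − 1) = 9.775070
T_max/T_min = cosh(S/(2a)) = 1.449831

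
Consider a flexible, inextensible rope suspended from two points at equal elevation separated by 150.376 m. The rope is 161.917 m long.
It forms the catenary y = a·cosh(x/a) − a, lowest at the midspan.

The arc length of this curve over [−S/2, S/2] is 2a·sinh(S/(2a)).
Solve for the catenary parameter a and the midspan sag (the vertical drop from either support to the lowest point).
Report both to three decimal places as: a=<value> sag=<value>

seed: a₀ = √(S³/(24(L−S))) = √(150.376³/(24·11.541)) = 110.800176
iter 1: u=0.678591  f(a)=+2.687e-01  f'(a)=-2.181e-01  a ← 110.800176 − (+2.687e-01/-2.181e-01) = 112.032128
iter 2: u=0.671129  f(a)=+4.546e-03  f'(a)=-2.107e-01  a ← 112.032128 − (+4.546e-03/-2.107e-01) = 112.053701
iter 3: u=0.671000  f(a)=+1.352e-06  f'(a)=-2.106e-01  a ← 112.053701 − (+1.352e-06/-2.106e-01) = 112.053707
iter 4: u=0.671000  f(a)=+1.137e-13  f'(a)=-2.106e-01  a ← 112.053707 − (+1.137e-13/-2.106e-01) = 112.053707
converged: |Δa| < 1e-12 after 4 iterations
sag = a·(cosh(S/(2a)) − 1) = 112.053707·(cosh(0.671000) − 1) = 26.186345
T_max/T_min = cosh(S/(2a)) = 1.233695

a=112.054 sag=26.186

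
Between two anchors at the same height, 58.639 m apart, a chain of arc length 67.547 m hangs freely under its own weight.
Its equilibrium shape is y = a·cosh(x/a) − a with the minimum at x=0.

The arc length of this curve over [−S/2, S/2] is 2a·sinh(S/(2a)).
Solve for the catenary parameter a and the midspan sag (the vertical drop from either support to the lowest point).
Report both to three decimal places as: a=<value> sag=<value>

a=31.387 sag=14.719

seed: a₀ = √(S³/(24(L−S))) = √(58.639³/(24·8.908)) = 30.710303
iter 1: u=0.954712  f(a)=+4.149e-01  f'(a)=-6.348e-01  a ← 30.710303 − (+4.149e-01/-6.348e-01) = 31.363927
iter 2: u=0.934816  f(a)=+1.362e-02  f'(a)=-5.937e-01  a ← 31.363927 − (+1.362e-02/-5.937e-01) = 31.386860
iter 3: u=0.934133  f(a)=+1.577e-05  f'(a)=-5.923e-01  a ← 31.386860 − (+1.577e-05/-5.923e-01) = 31.386887
iter 4: u=0.934132  f(a)=+2.120e-11  f'(a)=-5.923e-01  a ← 31.386887 − (+2.120e-11/-5.923e-01) = 31.386887
iter 5: u=0.934132  f(a)=-1.421e-14  f'(a)=-5.923e-01  a ← 31.386887 − (-1.421e-14/-5.923e-01) = 31.386887
converged: |Δa| < 1e-12 after 5 iterations
sag = a·(cosh(S/(2a)) − 1) = 31.386887·(cosh(0.934132) − 1) = 14.719360
T_max/T_min = cosh(S/(2a)) = 1.468965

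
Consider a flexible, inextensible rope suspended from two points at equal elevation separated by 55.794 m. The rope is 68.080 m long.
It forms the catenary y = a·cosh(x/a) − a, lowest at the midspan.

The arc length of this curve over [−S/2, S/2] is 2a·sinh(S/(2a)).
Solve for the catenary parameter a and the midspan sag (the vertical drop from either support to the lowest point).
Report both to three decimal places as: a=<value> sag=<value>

seed: a₀ = √(S³/(24(L−S))) = √(55.794³/(24·12.286)) = 24.270033
iter 1: u=1.149442  f(a)=+8.376e-01  f'(a)=-1.153e+00  a ← 24.270033 − (+8.376e-01/-1.153e+00) = 24.996716
iter 2: u=1.116027  f(a)=+3.909e-02  f'(a)=-1.047e+00  a ← 24.996716 − (+3.909e-02/-1.047e+00) = 25.034041
iter 3: u=1.114363  f(a)=+9.438e-05  f'(a)=-1.042e+00  a ← 25.034041 − (+9.438e-05/-1.042e+00) = 25.034131
iter 4: u=1.114359  f(a)=+5.530e-10  f'(a)=-1.042e+00  a ← 25.034131 − (+5.530e-10/-1.042e+00) = 25.034131
iter 5: u=1.114359  f(a)=+0.000e+00  f'(a)=-1.042e+00  a ← 25.034131 − (+0.000e+00/-1.042e+00) = 25.034131
converged: |Δa| < 1e-12 after 5 iterations
sag = a·(cosh(S/(2a)) − 1) = 25.034131·(cosh(1.114359) − 1) = 17.220210
T_max/T_min = cosh(S/(2a)) = 1.687869

a=25.034 sag=17.220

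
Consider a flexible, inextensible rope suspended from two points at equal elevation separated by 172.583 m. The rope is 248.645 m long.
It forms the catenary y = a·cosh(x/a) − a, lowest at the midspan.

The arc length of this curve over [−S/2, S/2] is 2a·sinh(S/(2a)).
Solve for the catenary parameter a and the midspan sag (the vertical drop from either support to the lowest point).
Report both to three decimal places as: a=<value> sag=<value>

a=56.269 sag=80.195

seed: a₀ = √(S³/(24(L−S))) = √(172.583³/(24·76.062)) = 53.064922
iter 1: u=1.626150  f(a)=+1.071e+01  f'(a)=-3.700e+00  a ← 53.064922 − (+1.071e+01/-3.700e+00) = 55.960513
iter 2: u=1.542007  f(a)=+9.394e-01  f'(a)=-3.077e+00  a ← 55.960513 − (+9.394e-01/-3.077e+00) = 56.265807
iter 3: u=1.533640  f(a)=+8.757e-03  f'(a)=-3.020e+00  a ← 56.265807 − (+8.757e-03/-3.020e+00) = 56.268707
iter 4: u=1.533561  f(a)=+7.765e-07  f'(a)=-3.020e+00  a ← 56.268707 − (+7.765e-07/-3.020e+00) = 56.268707
iter 5: u=1.533561  f(a)=+0.000e+00  f'(a)=-3.020e+00  a ← 56.268707 − (+0.000e+00/-3.020e+00) = 56.268707
converged: |Δa| < 1e-12 after 5 iterations
sag = a·(cosh(S/(2a)) − 1) = 56.268707·(cosh(1.533561) − 1) = 80.194663
T_max/T_min = cosh(S/(2a)) = 2.425209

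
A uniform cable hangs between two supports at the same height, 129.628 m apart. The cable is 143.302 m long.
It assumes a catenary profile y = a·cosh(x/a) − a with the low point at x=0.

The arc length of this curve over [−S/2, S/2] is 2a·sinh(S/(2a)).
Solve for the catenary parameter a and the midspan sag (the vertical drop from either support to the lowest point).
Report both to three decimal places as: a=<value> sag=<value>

seed: a₀ = √(S³/(24(L−S))) = √(129.628³/(24·13.674)) = 81.469457
iter 1: u=0.795562  f(a)=+4.393e-01  f'(a)=-3.574e-01  a ← 81.469457 − (+4.393e-01/-3.574e-01) = 82.698571
iter 2: u=0.783738  f(a)=+1.014e-02  f'(a)=-3.411e-01  a ← 82.698571 − (+1.014e-02/-3.411e-01) = 82.728297
iter 3: u=0.783456  f(a)=+5.684e-06  f'(a)=-3.407e-01  a ← 82.728297 − (+5.684e-06/-3.407e-01) = 82.728314
iter 4: u=0.783456  f(a)=+1.791e-12  f'(a)=-3.407e-01  a ← 82.728314 − (+1.791e-12/-3.407e-01) = 82.728314
converged: |Δa| < 1e-12 after 4 iterations
sag = a·(cosh(S/(2a)) − 1) = 82.728314·(cosh(0.783456) − 1) = 26.715004
T_max/T_min = cosh(S/(2a)) = 1.322925

a=82.728 sag=26.715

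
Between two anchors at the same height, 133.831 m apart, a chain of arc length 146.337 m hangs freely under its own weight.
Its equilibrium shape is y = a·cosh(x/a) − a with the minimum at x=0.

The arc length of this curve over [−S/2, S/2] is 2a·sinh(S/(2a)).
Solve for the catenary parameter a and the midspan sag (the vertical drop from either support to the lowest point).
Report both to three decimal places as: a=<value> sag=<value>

seed: a₀ = √(S³/(24(L−S))) = √(133.831³/(24·12.506)) = 89.365574
iter 1: u=0.748784  f(a)=+3.553e-01  f'(a)=-2.959e-01  a ← 89.365574 − (+3.553e-01/-2.959e-01) = 90.566370
iter 2: u=0.738856  f(a)=+7.288e-03  f'(a)=-2.839e-01  a ← 90.566370 − (+7.288e-03/-2.839e-01) = 90.592045
iter 3: u=0.738647  f(a)=+3.209e-06  f'(a)=-2.836e-01  a ← 90.592045 − (+3.209e-06/-2.836e-01) = 90.592057
iter 4: u=0.738646  f(a)=+6.253e-13  f'(a)=-2.836e-01  a ← 90.592057 − (+6.253e-13/-2.836e-01) = 90.592057
converged: |Δa| < 1e-12 after 4 iterations
sag = a·(cosh(S/(2a)) − 1) = 90.592057·(cosh(0.738646) − 1) = 25.857718
T_max/T_min = cosh(S/(2a)) = 1.285430

a=90.592 sag=25.858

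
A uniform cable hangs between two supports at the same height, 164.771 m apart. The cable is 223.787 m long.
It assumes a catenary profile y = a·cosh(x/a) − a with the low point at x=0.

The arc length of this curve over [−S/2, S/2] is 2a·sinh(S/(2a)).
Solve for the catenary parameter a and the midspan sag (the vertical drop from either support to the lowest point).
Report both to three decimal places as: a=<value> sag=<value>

seed: a₀ = √(S³/(24(L−S))) = √(164.771³/(24·59.016)) = 56.199268
iter 1: u=1.465953  f(a)=+6.676e+00  f'(a)=-2.588e+00  a ← 56.199268 − (+6.676e+00/-2.588e+00) = 58.779097
iter 2: u=1.401612  f(a)=+4.872e-01  f'(a)=-2.223e+00  a ← 58.779097 − (+4.872e-01/-2.223e+00) = 58.998304
iter 3: u=1.396405  f(a)=+3.047e-03  f'(a)=-2.195e+00  a ← 58.998304 − (+3.047e-03/-2.195e+00) = 58.999692
iter 4: u=1.396372  f(a)=+1.208e-07  f'(a)=-2.195e+00  a ← 58.999692 − (+1.208e-07/-2.195e+00) = 58.999692
iter 5: u=1.396372  f(a)=+2.842e-14  f'(a)=-2.195e+00  a ← 58.999692 − (+2.842e-14/-2.195e+00) = 58.999692
converged: |Δa| < 1e-12 after 5 iterations
sag = a·(cosh(S/(2a)) − 1) = 58.999692·(cosh(1.396372) − 1) = 67.495837
T_max/T_min = cosh(S/(2a)) = 2.144003

a=59.000 sag=67.496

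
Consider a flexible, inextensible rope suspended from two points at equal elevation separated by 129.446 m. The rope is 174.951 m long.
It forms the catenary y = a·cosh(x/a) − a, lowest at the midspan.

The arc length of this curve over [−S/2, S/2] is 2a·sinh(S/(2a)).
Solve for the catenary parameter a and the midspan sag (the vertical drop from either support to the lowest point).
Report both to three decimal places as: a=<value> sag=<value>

seed: a₀ = √(S³/(24(L−S))) = √(129.446³/(24·45.505)) = 44.565396
iter 1: u=1.452315  f(a)=+5.047e+00  f'(a)=-2.507e+00  a ← 44.565396 − (+5.047e+00/-2.507e+00) = 46.578920
iter 2: u=1.389534  f(a)=+3.622e-01  f'(a)=-2.159e+00  a ← 46.578920 − (+3.622e-01/-2.159e+00) = 46.746719
iter 3: u=1.384546  f(a)=+2.184e-03  f'(a)=-2.133e+00  a ← 46.746719 − (+2.184e-03/-2.133e+00) = 46.747743
iter 4: u=1.384516  f(a)=+8.050e-08  f'(a)=-2.133e+00  a ← 46.747743 − (+8.050e-08/-2.133e+00) = 46.747743
iter 5: u=1.384516  f(a)=+0.000e+00  f'(a)=-2.133e+00  a ← 46.747743 − (+0.000e+00/-2.133e+00) = 46.747743
converged: |Δa| < 1e-12 after 5 iterations
sag = a·(cosh(S/(2a)) − 1) = 46.747743·(cosh(1.384516) − 1) = 52.435494
T_max/T_min = cosh(S/(2a)) = 2.121669

a=46.748 sag=52.435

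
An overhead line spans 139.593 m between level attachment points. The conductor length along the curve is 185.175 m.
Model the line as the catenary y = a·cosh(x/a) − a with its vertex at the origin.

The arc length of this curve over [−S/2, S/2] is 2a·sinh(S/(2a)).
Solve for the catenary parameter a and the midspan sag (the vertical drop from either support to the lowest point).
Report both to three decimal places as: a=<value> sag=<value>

seed: a₀ = √(S³/(24(L−S))) = √(139.593³/(24·45.582)) = 49.864693
iter 1: u=1.399718  f(a)=+4.679e+00  f'(a)=-2.212e+00  a ← 49.864693 − (+4.679e+00/-2.212e+00) = 51.979718
iter 2: u=1.342764  f(a)=+3.142e-01  f'(a)=-1.924e+00  a ← 51.979718 − (+3.142e-01/-1.924e+00) = 52.142980
iter 3: u=1.338560  f(a)=+1.642e-03  f'(a)=-1.904e+00  a ← 52.142980 − (+1.642e-03/-1.904e+00) = 52.143842
iter 4: u=1.338538  f(a)=+4.535e-08  f'(a)=-1.904e+00  a ← 52.143842 − (+4.535e-08/-1.904e+00) = 52.143842
iter 5: u=1.338538  f(a)=+5.684e-14  f'(a)=-1.904e+00  a ← 52.143842 − (+5.684e-14/-1.904e+00) = 52.143842
converged: |Δa| < 1e-12 after 5 iterations
sag = a·(cosh(S/(2a)) − 1) = 52.143842·(cosh(1.338538) − 1) = 54.117277
T_max/T_min = cosh(S/(2a)) = 2.037846

a=52.144 sag=54.117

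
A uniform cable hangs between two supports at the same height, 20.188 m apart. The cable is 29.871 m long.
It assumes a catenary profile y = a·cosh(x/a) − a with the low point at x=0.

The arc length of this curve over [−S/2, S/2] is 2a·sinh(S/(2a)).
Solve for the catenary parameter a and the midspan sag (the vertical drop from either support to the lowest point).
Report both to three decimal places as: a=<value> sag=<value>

seed: a₀ = √(S³/(24(L−S))) = √(20.188³/(24·9.683)) = 5.950170
iter 1: u=1.696422  f(a)=+1.493e+00  f'(a)=-4.293e+00  a ← 5.950170 − (+1.493e+00/-4.293e+00) = 6.297881
iter 2: u=1.602761  f(a)=+1.408e-01  f'(a)=-3.518e+00  a ← 6.297881 − (+1.408e-01/-3.518e+00) = 6.337920
iter 3: u=1.592636  f(a)=+1.543e-03  f'(a)=-3.441e+00  a ← 6.337920 − (+1.543e-03/-3.441e+00) = 6.338368
iter 4: u=1.592523  f(a)=+1.895e-07  f'(a)=-3.440e+00  a ← 6.338368 − (+1.895e-07/-3.440e+00) = 6.338368
iter 5: u=1.592523  f(a)=+3.553e-15  f'(a)=-3.440e+00  a ← 6.338368 − (+3.553e-15/-3.440e+00) = 6.338368
converged: |Δa| < 1e-12 after 5 iterations
sag = a·(cosh(S/(2a)) − 1) = 6.338368·(cosh(1.592523) − 1) = 9.886430
T_max/T_min = cosh(S/(2a)) = 2.559775

a=6.338 sag=9.886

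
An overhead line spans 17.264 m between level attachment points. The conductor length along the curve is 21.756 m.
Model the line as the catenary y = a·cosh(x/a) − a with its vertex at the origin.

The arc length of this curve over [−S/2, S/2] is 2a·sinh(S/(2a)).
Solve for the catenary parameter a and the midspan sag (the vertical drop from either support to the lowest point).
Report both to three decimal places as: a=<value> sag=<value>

a=7.163 sag=5.861

seed: a₀ = √(S³/(24(L−S))) = √(17.264³/(24·4.492)) = 6.908546
iter 1: u=1.249467  f(a)=+3.640e-01  f'(a)=-1.515e+00  a ← 6.908546 − (+3.640e-01/-1.515e+00) = 7.148768
iter 2: u=1.207481  f(a)=+1.985e-02  f'(a)=-1.354e+00  a ← 7.148768 − (+1.985e-02/-1.354e+00) = 7.163426
iter 3: u=1.205010  f(a)=+6.653e-05  f'(a)=-1.345e+00  a ← 7.163426 − (+6.653e-05/-1.345e+00) = 7.163475
iter 4: u=1.205002  f(a)=+7.533e-10  f'(a)=-1.345e+00  a ← 7.163475 − (+7.533e-10/-1.345e+00) = 7.163475
iter 5: u=1.205002  f(a)=+3.553e-15  f'(a)=-1.345e+00  a ← 7.163475 − (+3.553e-15/-1.345e+00) = 7.163475
converged: |Δa| < 1e-12 after 5 iterations
sag = a·(cosh(S/(2a)) − 1) = 7.163475·(cosh(1.205002) − 1) = 5.861357
T_max/T_min = cosh(S/(2a)) = 1.818228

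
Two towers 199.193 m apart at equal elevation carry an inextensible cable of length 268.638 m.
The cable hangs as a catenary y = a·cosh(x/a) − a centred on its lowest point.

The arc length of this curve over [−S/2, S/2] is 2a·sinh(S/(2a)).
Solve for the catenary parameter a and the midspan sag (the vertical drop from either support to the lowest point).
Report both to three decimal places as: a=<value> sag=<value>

seed: a₀ = √(S³/(24(L−S))) = √(199.193³/(24·69.445)) = 68.862851
iter 1: u=1.446302  f(a)=+7.636e+00  f'(a)=-2.472e+00  a ← 68.862851 − (+7.636e+00/-2.472e+00) = 71.952251
iter 2: u=1.384203  f(a)=+5.439e-01  f'(a)=-2.131e+00  a ← 71.952251 − (+5.439e-01/-2.131e+00) = 72.207499
iter 3: u=1.379310  f(a)=+3.228e-03  f'(a)=-2.106e+00  a ← 72.207499 − (+3.228e-03/-2.106e+00) = 72.209032
iter 4: u=1.379280  f(a)=+1.152e-07  f'(a)=-2.106e+00  a ← 72.209032 − (+1.152e-07/-2.106e+00) = 72.209032
iter 5: u=1.379280  f(a)=+0.000e+00  f'(a)=-2.106e+00  a ← 72.209032 − (+0.000e+00/-2.106e+00) = 72.209032
converged: |Δa| < 1e-12 after 5 iterations
sag = a·(cosh(S/(2a)) − 1) = 72.209032·(cosh(1.379280) − 1) = 80.289290
T_max/T_min = cosh(S/(2a)) = 2.111901

a=72.209 sag=80.289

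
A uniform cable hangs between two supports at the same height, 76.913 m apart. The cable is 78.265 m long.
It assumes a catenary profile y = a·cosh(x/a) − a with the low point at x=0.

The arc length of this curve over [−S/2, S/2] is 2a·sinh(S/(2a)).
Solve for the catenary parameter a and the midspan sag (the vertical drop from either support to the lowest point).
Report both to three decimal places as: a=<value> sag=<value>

a=118.726 sag=6.283

seed: a₀ = √(S³/(24(L−S))) = √(76.913³/(24·1.352)) = 118.414711
iter 1: u=0.324761  f(a)=+7.148e-03  f'(a)=-2.308e-02  a ← 118.414711 − (+7.148e-03/-2.308e-02) = 118.724447
iter 2: u=0.323914  f(a)=+2.814e-05  f'(a)=-2.290e-02  a ← 118.724447 − (+2.814e-05/-2.290e-02) = 118.725676
iter 3: u=0.323911  f(a)=+4.401e-10  f'(a)=-2.289e-02  a ← 118.725676 − (+4.401e-10/-2.289e-02) = 118.725676
iter 4: u=0.323911  f(a)=+0.000e+00  f'(a)=-2.289e-02  a ← 118.725676 − (+0.000e+00/-2.289e-02) = 118.725676
converged: |Δa| < 1e-12 after 4 iterations
sag = a·(cosh(S/(2a)) − 1) = 118.725676·(cosh(0.323911) − 1) = 6.282878
T_max/T_min = cosh(S/(2a)) = 1.052919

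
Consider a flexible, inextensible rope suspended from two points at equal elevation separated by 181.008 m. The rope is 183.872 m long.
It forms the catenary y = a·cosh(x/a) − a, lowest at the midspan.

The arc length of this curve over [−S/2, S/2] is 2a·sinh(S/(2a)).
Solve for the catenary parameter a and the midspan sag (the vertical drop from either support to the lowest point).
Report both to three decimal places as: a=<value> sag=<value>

seed: a₀ = √(S³/(24(L−S))) = √(181.008³/(24·2.864)) = 293.734208
iter 1: u=0.308115  f(a)=+1.363e-02  f'(a)=-1.969e-02  a ← 293.734208 − (+1.363e-02/-1.969e-02) = 294.426335
iter 2: u=0.307391  f(a)=+4.831e-05  f'(a)=-1.955e-02  a ← 294.426335 − (+4.831e-05/-1.955e-02) = 294.428806
iter 3: u=0.307388  f(a)=+6.121e-10  f'(a)=-1.955e-02  a ← 294.428806 − (+6.121e-10/-1.955e-02) = 294.428806
iter 4: u=0.307388  f(a)=-2.842e-14  f'(a)=-1.955e-02  a ← 294.428806 − (-2.842e-14/-1.955e-02) = 294.428806
converged: |Δa| < 1e-12 after 4 iterations
sag = a·(cosh(S/(2a)) − 1) = 294.428806·(cosh(0.307388) − 1) = 14.019812
T_max/T_min = cosh(S/(2a)) = 1.047617

a=294.429 sag=14.020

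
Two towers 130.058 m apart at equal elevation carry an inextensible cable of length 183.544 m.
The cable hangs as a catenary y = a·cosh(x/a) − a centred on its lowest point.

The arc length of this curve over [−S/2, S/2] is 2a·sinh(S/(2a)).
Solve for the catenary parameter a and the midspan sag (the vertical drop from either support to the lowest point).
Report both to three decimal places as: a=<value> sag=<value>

a=43.743 sag=57.921

seed: a₀ = √(S³/(24(L−S))) = √(130.058³/(24·53.486)) = 41.398054
iter 1: u=1.570823  f(a)=+7.000e+00  f'(a)=-3.280e+00  a ← 41.398054 − (+7.000e+00/-3.280e+00) = 43.531952
iter 2: u=1.493822  f(a)=+5.777e-01  f'(a)=-2.759e+00  a ← 43.531952 − (+5.777e-01/-2.759e+00) = 43.741291
iter 3: u=1.486673  f(a)=+4.716e-03  f'(a)=-2.715e+00  a ← 43.741291 − (+4.716e-03/-2.715e+00) = 43.743028
iter 4: u=1.486614  f(a)=+3.199e-07  f'(a)=-2.714e+00  a ← 43.743028 − (+3.199e-07/-2.714e+00) = 43.743028
iter 5: u=1.486614  f(a)=+0.000e+00  f'(a)=-2.714e+00  a ← 43.743028 − (+0.000e+00/-2.714e+00) = 43.743028
converged: |Δa| < 1e-12 after 5 iterations
sag = a·(cosh(S/(2a)) − 1) = 43.743028·(cosh(1.486614) − 1) = 57.920891
T_max/T_min = cosh(S/(2a)) = 2.324117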